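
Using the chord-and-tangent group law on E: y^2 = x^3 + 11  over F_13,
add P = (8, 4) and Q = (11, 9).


P != Q, so use the chord formula.
s = (y2 - y1) / (x2 - x1) = (5) / (3) mod 13 = 6
x3 = s^2 - x1 - x2 mod 13 = 6^2 - 8 - 11 = 4
y3 = s (x1 - x3) - y1 mod 13 = 6 * (8 - 4) - 4 = 7

P + Q = (4, 7)


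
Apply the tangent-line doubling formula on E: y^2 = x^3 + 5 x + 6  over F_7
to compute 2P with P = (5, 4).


Doubling: s = (3 x1^2 + a) / (2 y1)
s = (3*5^2 + 5) / (2*4) mod 7 = 3
x3 = s^2 - 2 x1 mod 7 = 3^2 - 2*5 = 6
y3 = s (x1 - x3) - y1 mod 7 = 3 * (5 - 6) - 4 = 0

2P = (6, 0)


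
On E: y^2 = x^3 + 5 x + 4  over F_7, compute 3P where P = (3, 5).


k = 3 = 11_2 (binary, LSB first: 11)
Double-and-add from P = (3, 5):
  bit 0 = 1: acc = O + (3, 5) = (3, 5)
  bit 1 = 1: acc = (3, 5) + (2, 1) = (4, 5)

3P = (4, 5)


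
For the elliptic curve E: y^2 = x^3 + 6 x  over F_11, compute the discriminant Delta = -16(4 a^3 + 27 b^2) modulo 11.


4 a^3 + 27 b^2 = 4*6^3 + 27*0^2 = 864 + 0 = 864
Delta = -16 * (864) = -13824
Delta mod 11 = 3

Delta = 3 (mod 11)


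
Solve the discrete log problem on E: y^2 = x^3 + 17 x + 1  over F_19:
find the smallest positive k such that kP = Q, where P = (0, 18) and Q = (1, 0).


Enumerate multiples of P until we hit Q = (1, 0):
  1P = (0, 18)
  2P = (1, 0)
Match found at i = 2.

k = 2


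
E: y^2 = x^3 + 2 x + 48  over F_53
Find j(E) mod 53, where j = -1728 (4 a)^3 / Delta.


Delta = -16(4 a^3 + 27 b^2) mod 53 = 30
-1728 * (4 a)^3 = -1728 * (4*2)^3 mod 53 = 46
j = 46 * 30^(-1) mod 53 = 51

j = 51 (mod 53)


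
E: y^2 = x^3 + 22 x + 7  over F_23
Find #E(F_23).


For each x in F_23, count y with y^2 = x^3 + 22 x + 7 mod 23:
  x = 2: RHS = 13, y in [6, 17]  -> 2 point(s)
  x = 3: RHS = 8, y in [10, 13]  -> 2 point(s)
  x = 5: RHS = 12, y in [9, 14]  -> 2 point(s)
  x = 10: RHS = 8, y in [10, 13]  -> 2 point(s)
  x = 11: RHS = 16, y in [4, 19]  -> 2 point(s)
  x = 13: RHS = 6, y in [11, 12]  -> 2 point(s)
  x = 14: RHS = 0, y in [0]  -> 1 point(s)
  x = 15: RHS = 9, y in [3, 20]  -> 2 point(s)
  x = 16: RHS = 16, y in [4, 19]  -> 2 point(s)
  x = 17: RHS = 4, y in [2, 21]  -> 2 point(s)
  x = 18: RHS = 2, y in [5, 18]  -> 2 point(s)
  x = 19: RHS = 16, y in [4, 19]  -> 2 point(s)
  x = 20: RHS = 6, y in [11, 12]  -> 2 point(s)
  x = 21: RHS = 1, y in [1, 22]  -> 2 point(s)
Affine points: 27. Add the point at infinity: total = 28.

#E(F_23) = 28


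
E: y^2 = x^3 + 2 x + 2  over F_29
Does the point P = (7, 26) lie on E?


Check whether y^2 = x^3 + 2 x + 2 (mod 29) for (x, y) = (7, 26).
LHS: y^2 = 26^2 mod 29 = 9
RHS: x^3 + 2 x + 2 = 7^3 + 2*7 + 2 mod 29 = 11
LHS != RHS

No, not on the curve


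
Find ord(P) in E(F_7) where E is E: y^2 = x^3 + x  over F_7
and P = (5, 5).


Compute successive multiples of P until we hit O:
  1P = (5, 5)
  2P = (1, 3)
  3P = (3, 3)
  4P = (0, 0)
  5P = (3, 4)
  6P = (1, 4)
  7P = (5, 2)
  8P = O

ord(P) = 8


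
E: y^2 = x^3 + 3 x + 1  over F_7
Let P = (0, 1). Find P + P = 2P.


Doubling: s = (3 x1^2 + a) / (2 y1)
s = (3*0^2 + 3) / (2*1) mod 7 = 5
x3 = s^2 - 2 x1 mod 7 = 5^2 - 2*0 = 4
y3 = s (x1 - x3) - y1 mod 7 = 5 * (0 - 4) - 1 = 0

2P = (4, 0)


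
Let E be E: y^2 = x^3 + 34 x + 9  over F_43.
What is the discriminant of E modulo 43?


4 a^3 + 27 b^2 = 4*34^3 + 27*9^2 = 157216 + 2187 = 159403
Delta = -16 * (159403) = -2550448
Delta mod 43 = 11

Delta = 11 (mod 43)


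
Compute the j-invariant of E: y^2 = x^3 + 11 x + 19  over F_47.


Delta = -16(4 a^3 + 27 b^2) mod 47 = 21
-1728 * (4 a)^3 = -1728 * (4*11)^3 mod 47 = 32
j = 32 * 21^(-1) mod 47 = 6

j = 6 (mod 47)


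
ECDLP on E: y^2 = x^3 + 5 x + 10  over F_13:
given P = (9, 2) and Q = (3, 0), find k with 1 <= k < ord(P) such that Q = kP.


Enumerate multiples of P until we hit Q = (3, 0):
  1P = (9, 2)
  2P = (4, 9)
  3P = (3, 0)
Match found at i = 3.

k = 3


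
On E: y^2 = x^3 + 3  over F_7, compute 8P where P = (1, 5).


k = 8 = 1000_2 (binary, LSB first: 0001)
Double-and-add from P = (1, 5):
  bit 0 = 0: acc unchanged = O
  bit 1 = 0: acc unchanged = O
  bit 2 = 0: acc unchanged = O
  bit 3 = 1: acc = O + (3, 3) = (3, 3)

8P = (3, 3)


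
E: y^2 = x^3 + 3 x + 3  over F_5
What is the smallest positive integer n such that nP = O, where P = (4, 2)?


Compute successive multiples of P until we hit O:
  1P = (4, 2)
  2P = (3, 2)
  3P = (3, 3)
  4P = (4, 3)
  5P = O

ord(P) = 5


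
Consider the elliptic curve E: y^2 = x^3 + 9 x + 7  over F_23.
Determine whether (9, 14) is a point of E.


Check whether y^2 = x^3 + 9 x + 7 (mod 23) for (x, y) = (9, 14).
LHS: y^2 = 14^2 mod 23 = 12
RHS: x^3 + 9 x + 7 = 9^3 + 9*9 + 7 mod 23 = 12
LHS = RHS

Yes, on the curve


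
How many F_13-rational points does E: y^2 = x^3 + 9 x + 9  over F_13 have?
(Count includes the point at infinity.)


For each x in F_13, count y with y^2 = x^3 + 9 x + 9 mod 13:
  x = 0: RHS = 9, y in [3, 10]  -> 2 point(s)
  x = 2: RHS = 9, y in [3, 10]  -> 2 point(s)
  x = 5: RHS = 10, y in [6, 7]  -> 2 point(s)
  x = 7: RHS = 12, y in [5, 8]  -> 2 point(s)
  x = 9: RHS = 0, y in [0]  -> 1 point(s)
  x = 11: RHS = 9, y in [3, 10]  -> 2 point(s)
  x = 12: RHS = 12, y in [5, 8]  -> 2 point(s)
Affine points: 13. Add the point at infinity: total = 14.

#E(F_13) = 14


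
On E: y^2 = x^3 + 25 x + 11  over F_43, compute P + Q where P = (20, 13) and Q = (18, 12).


P != Q, so use the chord formula.
s = (y2 - y1) / (x2 - x1) = (42) / (41) mod 43 = 22
x3 = s^2 - x1 - x2 mod 43 = 22^2 - 20 - 18 = 16
y3 = s (x1 - x3) - y1 mod 43 = 22 * (20 - 16) - 13 = 32

P + Q = (16, 32)


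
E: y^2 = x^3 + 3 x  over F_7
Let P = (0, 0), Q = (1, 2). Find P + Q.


P != Q, so use the chord formula.
s = (y2 - y1) / (x2 - x1) = (2) / (1) mod 7 = 2
x3 = s^2 - x1 - x2 mod 7 = 2^2 - 0 - 1 = 3
y3 = s (x1 - x3) - y1 mod 7 = 2 * (0 - 3) - 0 = 1

P + Q = (3, 1)


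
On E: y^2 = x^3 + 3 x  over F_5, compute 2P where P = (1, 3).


k = 2 = 10_2 (binary, LSB first: 01)
Double-and-add from P = (1, 3):
  bit 0 = 0: acc unchanged = O
  bit 1 = 1: acc = O + (4, 4) = (4, 4)

2P = (4, 4)


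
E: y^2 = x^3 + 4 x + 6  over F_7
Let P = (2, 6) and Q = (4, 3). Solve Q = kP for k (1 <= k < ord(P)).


Enumerate multiples of P until we hit Q = (4, 3):
  1P = (2, 6)
  2P = (4, 3)
Match found at i = 2.

k = 2


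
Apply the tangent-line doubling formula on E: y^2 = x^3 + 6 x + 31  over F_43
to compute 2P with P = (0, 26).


Doubling: s = (3 x1^2 + a) / (2 y1)
s = (3*0^2 + 6) / (2*26) mod 43 = 15
x3 = s^2 - 2 x1 mod 43 = 15^2 - 2*0 = 10
y3 = s (x1 - x3) - y1 mod 43 = 15 * (0 - 10) - 26 = 39

2P = (10, 39)


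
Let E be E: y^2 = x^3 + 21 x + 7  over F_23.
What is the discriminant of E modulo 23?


4 a^3 + 27 b^2 = 4*21^3 + 27*7^2 = 37044 + 1323 = 38367
Delta = -16 * (38367) = -613872
Delta mod 23 = 21

Delta = 21 (mod 23)


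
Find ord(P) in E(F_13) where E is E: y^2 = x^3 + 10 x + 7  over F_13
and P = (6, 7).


Compute successive multiples of P until we hit O:
  1P = (6, 7)
  2P = (2, 10)
  3P = (8, 1)
  4P = (8, 12)
  5P = (2, 3)
  6P = (6, 6)
  7P = O

ord(P) = 7


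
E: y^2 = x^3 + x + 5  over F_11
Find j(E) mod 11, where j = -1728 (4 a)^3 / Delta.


Delta = -16(4 a^3 + 27 b^2) mod 11 = 4
-1728 * (4 a)^3 = -1728 * (4*1)^3 mod 11 = 2
j = 2 * 4^(-1) mod 11 = 6

j = 6 (mod 11)


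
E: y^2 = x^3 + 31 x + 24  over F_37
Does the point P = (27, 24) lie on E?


Check whether y^2 = x^3 + 31 x + 24 (mod 37) for (x, y) = (27, 24).
LHS: y^2 = 24^2 mod 37 = 21
RHS: x^3 + 31 x + 24 = 27^3 + 31*27 + 24 mod 37 = 9
LHS != RHS

No, not on the curve


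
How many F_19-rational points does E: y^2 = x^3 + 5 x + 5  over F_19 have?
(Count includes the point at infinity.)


For each x in F_19, count y with y^2 = x^3 + 5 x + 5 mod 19:
  x = 0: RHS = 5, y in [9, 10]  -> 2 point(s)
  x = 1: RHS = 11, y in [7, 12]  -> 2 point(s)
  x = 2: RHS = 4, y in [2, 17]  -> 2 point(s)
  x = 3: RHS = 9, y in [3, 16]  -> 2 point(s)
  x = 6: RHS = 4, y in [2, 17]  -> 2 point(s)
  x = 8: RHS = 6, y in [5, 14]  -> 2 point(s)
  x = 9: RHS = 0, y in [0]  -> 1 point(s)
  x = 11: RHS = 4, y in [2, 17]  -> 2 point(s)
  x = 12: RHS = 7, y in [8, 11]  -> 2 point(s)
  x = 13: RHS = 6, y in [5, 14]  -> 2 point(s)
  x = 14: RHS = 7, y in [8, 11]  -> 2 point(s)
  x = 15: RHS = 16, y in [4, 15]  -> 2 point(s)
  x = 16: RHS = 1, y in [1, 18]  -> 2 point(s)
  x = 17: RHS = 6, y in [5, 14]  -> 2 point(s)
Affine points: 27. Add the point at infinity: total = 28.

#E(F_19) = 28


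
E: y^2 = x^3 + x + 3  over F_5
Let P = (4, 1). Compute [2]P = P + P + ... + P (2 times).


k = 2 = 10_2 (binary, LSB first: 01)
Double-and-add from P = (4, 1):
  bit 0 = 0: acc unchanged = O
  bit 1 = 1: acc = O + (1, 0) = (1, 0)

2P = (1, 0)


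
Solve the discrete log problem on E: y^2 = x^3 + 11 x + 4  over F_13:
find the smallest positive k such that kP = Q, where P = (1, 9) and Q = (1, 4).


Enumerate multiples of P until we hit Q = (1, 4):
  1P = (1, 9)
  2P = (10, 10)
  3P = (11, 0)
  4P = (10, 3)
  5P = (1, 4)
Match found at i = 5.

k = 5


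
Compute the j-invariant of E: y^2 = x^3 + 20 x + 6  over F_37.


Delta = -16(4 a^3 + 27 b^2) mod 37 = 31
-1728 * (4 a)^3 = -1728 * (4*20)^3 mod 37 = 8
j = 8 * 31^(-1) mod 37 = 11

j = 11 (mod 37)


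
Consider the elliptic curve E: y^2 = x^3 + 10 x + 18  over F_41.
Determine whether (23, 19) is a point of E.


Check whether y^2 = x^3 + 10 x + 18 (mod 41) for (x, y) = (23, 19).
LHS: y^2 = 19^2 mod 41 = 33
RHS: x^3 + 10 x + 18 = 23^3 + 10*23 + 18 mod 41 = 33
LHS = RHS

Yes, on the curve


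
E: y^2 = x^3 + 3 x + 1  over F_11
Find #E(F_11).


For each x in F_11, count y with y^2 = x^3 + 3 x + 1 mod 11:
  x = 0: RHS = 1, y in [1, 10]  -> 2 point(s)
  x = 1: RHS = 5, y in [4, 7]  -> 2 point(s)
  x = 2: RHS = 4, y in [2, 9]  -> 2 point(s)
  x = 3: RHS = 4, y in [2, 9]  -> 2 point(s)
  x = 4: RHS = 0, y in [0]  -> 1 point(s)
  x = 5: RHS = 9, y in [3, 8]  -> 2 point(s)
  x = 6: RHS = 4, y in [2, 9]  -> 2 point(s)
  x = 8: RHS = 9, y in [3, 8]  -> 2 point(s)
  x = 9: RHS = 9, y in [3, 8]  -> 2 point(s)
Affine points: 17. Add the point at infinity: total = 18.

#E(F_11) = 18


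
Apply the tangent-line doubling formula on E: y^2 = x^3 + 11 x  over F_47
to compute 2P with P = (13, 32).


Doubling: s = (3 x1^2 + a) / (2 y1)
s = (3*13^2 + 11) / (2*32) mod 47 = 36
x3 = s^2 - 2 x1 mod 47 = 36^2 - 2*13 = 1
y3 = s (x1 - x3) - y1 mod 47 = 36 * (13 - 1) - 32 = 24

2P = (1, 24)


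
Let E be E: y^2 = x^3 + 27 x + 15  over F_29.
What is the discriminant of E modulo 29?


4 a^3 + 27 b^2 = 4*27^3 + 27*15^2 = 78732 + 6075 = 84807
Delta = -16 * (84807) = -1356912
Delta mod 29 = 27

Delta = 27 (mod 29)


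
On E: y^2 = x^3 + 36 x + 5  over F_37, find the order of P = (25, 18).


Compute successive multiples of P until we hit O:
  1P = (25, 18)
  2P = (8, 18)
  3P = (4, 19)
  4P = (20, 17)
  5P = (32, 25)
  6P = (18, 26)
  7P = (24, 2)
  8P = (22, 30)
  ... (continuing to 32P)
  32P = O

ord(P) = 32


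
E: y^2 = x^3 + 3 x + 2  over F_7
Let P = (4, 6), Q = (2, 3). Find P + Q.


P != Q, so use the chord formula.
s = (y2 - y1) / (x2 - x1) = (4) / (5) mod 7 = 5
x3 = s^2 - x1 - x2 mod 7 = 5^2 - 4 - 2 = 5
y3 = s (x1 - x3) - y1 mod 7 = 5 * (4 - 5) - 6 = 3

P + Q = (5, 3)


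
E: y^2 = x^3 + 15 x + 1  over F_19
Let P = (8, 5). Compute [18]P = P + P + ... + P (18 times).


k = 18 = 10010_2 (binary, LSB first: 01001)
Double-and-add from P = (8, 5):
  bit 0 = 0: acc unchanged = O
  bit 1 = 1: acc = O + (0, 1) = (0, 1)
  bit 2 = 0: acc unchanged = (0, 1)
  bit 3 = 0: acc unchanged = (0, 1)
  bit 4 = 1: acc = (0, 1) + (1, 6) = (5, 12)

18P = (5, 12)


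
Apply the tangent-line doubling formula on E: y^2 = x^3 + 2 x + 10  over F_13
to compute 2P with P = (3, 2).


Doubling: s = (3 x1^2 + a) / (2 y1)
s = (3*3^2 + 2) / (2*2) mod 13 = 4
x3 = s^2 - 2 x1 mod 13 = 4^2 - 2*3 = 10
y3 = s (x1 - x3) - y1 mod 13 = 4 * (3 - 10) - 2 = 9

2P = (10, 9)


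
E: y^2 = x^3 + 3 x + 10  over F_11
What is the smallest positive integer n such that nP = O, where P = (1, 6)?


Compute successive multiples of P until we hit O:
  1P = (1, 6)
  2P = (1, 5)
  3P = O

ord(P) = 3


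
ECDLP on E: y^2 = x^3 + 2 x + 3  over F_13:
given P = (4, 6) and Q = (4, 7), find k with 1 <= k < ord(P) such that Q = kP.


Enumerate multiples of P until we hit Q = (4, 7):
  1P = (4, 6)
  2P = (9, 10)
  3P = (10, 10)
  4P = (11, 11)
  5P = (7, 3)
  6P = (3, 6)
  7P = (6, 7)
  8P = (0, 9)
  9P = (12, 0)
  10P = (0, 4)
  11P = (6, 6)
  12P = (3, 7)
  13P = (7, 10)
  14P = (11, 2)
  15P = (10, 3)
  16P = (9, 3)
  17P = (4, 7)
Match found at i = 17.

k = 17


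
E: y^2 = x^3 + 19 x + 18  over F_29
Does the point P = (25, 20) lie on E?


Check whether y^2 = x^3 + 19 x + 18 (mod 29) for (x, y) = (25, 20).
LHS: y^2 = 20^2 mod 29 = 23
RHS: x^3 + 19 x + 18 = 25^3 + 19*25 + 18 mod 29 = 23
LHS = RHS

Yes, on the curve


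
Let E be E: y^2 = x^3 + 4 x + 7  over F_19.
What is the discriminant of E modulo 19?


4 a^3 + 27 b^2 = 4*4^3 + 27*7^2 = 256 + 1323 = 1579
Delta = -16 * (1579) = -25264
Delta mod 19 = 6

Delta = 6 (mod 19)


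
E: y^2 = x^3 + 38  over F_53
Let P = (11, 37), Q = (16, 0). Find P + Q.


P != Q, so use the chord formula.
s = (y2 - y1) / (x2 - x1) = (16) / (5) mod 53 = 35
x3 = s^2 - x1 - x2 mod 53 = 35^2 - 11 - 16 = 32
y3 = s (x1 - x3) - y1 mod 53 = 35 * (11 - 32) - 37 = 23

P + Q = (32, 23)


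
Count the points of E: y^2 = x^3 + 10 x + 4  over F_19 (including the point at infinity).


For each x in F_19, count y with y^2 = x^3 + 10 x + 4 mod 19:
  x = 0: RHS = 4, y in [2, 17]  -> 2 point(s)
  x = 3: RHS = 4, y in [2, 17]  -> 2 point(s)
  x = 8: RHS = 7, y in [8, 11]  -> 2 point(s)
  x = 9: RHS = 6, y in [5, 14]  -> 2 point(s)
  x = 11: RHS = 1, y in [1, 18]  -> 2 point(s)
  x = 12: RHS = 9, y in [3, 16]  -> 2 point(s)
  x = 14: RHS = 0, y in [0]  -> 1 point(s)
  x = 16: RHS = 4, y in [2, 17]  -> 2 point(s)
Affine points: 15. Add the point at infinity: total = 16.

#E(F_19) = 16


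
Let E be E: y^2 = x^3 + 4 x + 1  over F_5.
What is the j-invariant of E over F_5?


Delta = -16(4 a^3 + 27 b^2) mod 5 = 2
-1728 * (4 a)^3 = -1728 * (4*4)^3 mod 5 = 2
j = 2 * 2^(-1) mod 5 = 1

j = 1 (mod 5)


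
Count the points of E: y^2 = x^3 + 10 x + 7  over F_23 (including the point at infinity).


For each x in F_23, count y with y^2 = x^3 + 10 x + 7 mod 23:
  x = 1: RHS = 18, y in [8, 15]  -> 2 point(s)
  x = 2: RHS = 12, y in [9, 14]  -> 2 point(s)
  x = 3: RHS = 18, y in [8, 15]  -> 2 point(s)
  x = 7: RHS = 6, y in [11, 12]  -> 2 point(s)
  x = 8: RHS = 1, y in [1, 22]  -> 2 point(s)
  x = 10: RHS = 3, y in [7, 16]  -> 2 point(s)
  x = 14: RHS = 16, y in [4, 19]  -> 2 point(s)
  x = 15: RHS = 13, y in [6, 17]  -> 2 point(s)
  x = 16: RHS = 8, y in [10, 13]  -> 2 point(s)
  x = 18: RHS = 16, y in [4, 19]  -> 2 point(s)
  x = 19: RHS = 18, y in [8, 15]  -> 2 point(s)
  x = 21: RHS = 2, y in [5, 18]  -> 2 point(s)
Affine points: 24. Add the point at infinity: total = 25.

#E(F_23) = 25


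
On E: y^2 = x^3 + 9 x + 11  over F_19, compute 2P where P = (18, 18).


Doubling: s = (3 x1^2 + a) / (2 y1)
s = (3*18^2 + 9) / (2*18) mod 19 = 13
x3 = s^2 - 2 x1 mod 19 = 13^2 - 2*18 = 0
y3 = s (x1 - x3) - y1 mod 19 = 13 * (18 - 0) - 18 = 7

2P = (0, 7)


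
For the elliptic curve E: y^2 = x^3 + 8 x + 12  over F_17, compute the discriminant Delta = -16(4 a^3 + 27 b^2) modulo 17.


4 a^3 + 27 b^2 = 4*8^3 + 27*12^2 = 2048 + 3888 = 5936
Delta = -16 * (5936) = -94976
Delta mod 17 = 3

Delta = 3 (mod 17)


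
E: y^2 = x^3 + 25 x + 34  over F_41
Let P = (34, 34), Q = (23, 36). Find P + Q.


P != Q, so use the chord formula.
s = (y2 - y1) / (x2 - x1) = (2) / (30) mod 41 = 11
x3 = s^2 - x1 - x2 mod 41 = 11^2 - 34 - 23 = 23
y3 = s (x1 - x3) - y1 mod 41 = 11 * (34 - 23) - 34 = 5

P + Q = (23, 5)


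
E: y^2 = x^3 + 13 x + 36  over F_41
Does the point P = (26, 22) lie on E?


Check whether y^2 = x^3 + 13 x + 36 (mod 41) for (x, y) = (26, 22).
LHS: y^2 = 22^2 mod 41 = 33
RHS: x^3 + 13 x + 36 = 26^3 + 13*26 + 36 mod 41 = 33
LHS = RHS

Yes, on the curve


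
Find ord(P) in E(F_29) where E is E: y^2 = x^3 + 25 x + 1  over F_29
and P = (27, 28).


Compute successive multiples of P until we hit O:
  1P = (27, 28)
  2P = (20, 2)
  3P = (10, 2)
  4P = (12, 12)
  5P = (28, 27)
  6P = (4, 7)
  7P = (3, 4)
  8P = (0, 28)
  ... (continuing to 22P)
  22P = O

ord(P) = 22


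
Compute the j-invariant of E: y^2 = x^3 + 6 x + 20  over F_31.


Delta = -16(4 a^3 + 27 b^2) mod 31 = 27
-1728 * (4 a)^3 = -1728 * (4*6)^3 mod 31 = 15
j = 15 * 27^(-1) mod 31 = 4

j = 4 (mod 31)


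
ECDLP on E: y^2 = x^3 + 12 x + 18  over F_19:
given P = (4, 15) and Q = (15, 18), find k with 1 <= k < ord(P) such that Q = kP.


Enumerate multiples of P until we hit Q = (15, 18):
  1P = (4, 15)
  2P = (15, 1)
  3P = (9, 0)
  4P = (15, 18)
Match found at i = 4.

k = 4


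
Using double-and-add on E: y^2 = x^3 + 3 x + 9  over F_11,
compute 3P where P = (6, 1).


k = 3 = 11_2 (binary, LSB first: 11)
Double-and-add from P = (6, 1):
  bit 0 = 1: acc = O + (6, 1) = (6, 1)
  bit 1 = 1: acc = (6, 1) + (2, 1) = (3, 10)

3P = (3, 10)


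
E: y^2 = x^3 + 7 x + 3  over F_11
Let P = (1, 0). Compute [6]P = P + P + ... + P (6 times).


k = 6 = 110_2 (binary, LSB first: 011)
Double-and-add from P = (1, 0):
  bit 0 = 0: acc unchanged = O
  bit 1 = 1: acc = O + O = O
  bit 2 = 1: acc = O + O = O

6P = O


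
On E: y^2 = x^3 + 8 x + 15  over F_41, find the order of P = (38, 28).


Compute successive multiples of P until we hit O:
  1P = (38, 28)
  2P = (16, 37)
  3P = (23, 5)
  4P = (29, 35)
  5P = (7, 39)
  6P = (5, 37)
  7P = (14, 40)
  8P = (20, 4)
  ... (continuing to 49P)
  49P = O

ord(P) = 49


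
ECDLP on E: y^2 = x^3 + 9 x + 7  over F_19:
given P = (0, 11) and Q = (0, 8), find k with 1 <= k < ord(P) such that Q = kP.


Enumerate multiples of P until we hit Q = (0, 8):
  1P = (0, 11)
  2P = (9, 0)
  3P = (0, 8)
Match found at i = 3.

k = 3


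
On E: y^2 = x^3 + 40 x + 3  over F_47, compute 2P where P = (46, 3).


Doubling: s = (3 x1^2 + a) / (2 y1)
s = (3*46^2 + 40) / (2*3) mod 47 = 15
x3 = s^2 - 2 x1 mod 47 = 15^2 - 2*46 = 39
y3 = s (x1 - x3) - y1 mod 47 = 15 * (46 - 39) - 3 = 8

2P = (39, 8)


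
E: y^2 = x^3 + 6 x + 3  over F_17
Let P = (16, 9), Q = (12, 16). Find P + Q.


P != Q, so use the chord formula.
s = (y2 - y1) / (x2 - x1) = (7) / (13) mod 17 = 11
x3 = s^2 - x1 - x2 mod 17 = 11^2 - 16 - 12 = 8
y3 = s (x1 - x3) - y1 mod 17 = 11 * (16 - 8) - 9 = 11

P + Q = (8, 11)


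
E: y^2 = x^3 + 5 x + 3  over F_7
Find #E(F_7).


For each x in F_7, count y with y^2 = x^3 + 5 x + 3 mod 7:
  x = 1: RHS = 2, y in [3, 4]  -> 2 point(s)
  x = 2: RHS = 0, y in [0]  -> 1 point(s)
  x = 6: RHS = 4, y in [2, 5]  -> 2 point(s)
Affine points: 5. Add the point at infinity: total = 6.

#E(F_7) = 6


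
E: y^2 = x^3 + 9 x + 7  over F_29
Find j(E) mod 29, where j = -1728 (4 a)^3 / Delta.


Delta = -16(4 a^3 + 27 b^2) mod 29 = 7
-1728 * (4 a)^3 = -1728 * (4*9)^3 mod 29 = 27
j = 27 * 7^(-1) mod 29 = 8

j = 8 (mod 29)


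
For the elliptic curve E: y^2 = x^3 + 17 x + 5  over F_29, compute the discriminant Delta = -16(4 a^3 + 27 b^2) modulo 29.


4 a^3 + 27 b^2 = 4*17^3 + 27*5^2 = 19652 + 675 = 20327
Delta = -16 * (20327) = -325232
Delta mod 29 = 3

Delta = 3 (mod 29)


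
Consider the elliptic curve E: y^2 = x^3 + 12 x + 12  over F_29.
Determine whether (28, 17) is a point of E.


Check whether y^2 = x^3 + 12 x + 12 (mod 29) for (x, y) = (28, 17).
LHS: y^2 = 17^2 mod 29 = 28
RHS: x^3 + 12 x + 12 = 28^3 + 12*28 + 12 mod 29 = 28
LHS = RHS

Yes, on the curve


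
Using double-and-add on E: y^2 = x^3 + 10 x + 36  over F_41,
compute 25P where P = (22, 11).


k = 25 = 11001_2 (binary, LSB first: 10011)
Double-and-add from P = (22, 11):
  bit 0 = 1: acc = O + (22, 11) = (22, 11)
  bit 1 = 0: acc unchanged = (22, 11)
  bit 2 = 0: acc unchanged = (22, 11)
  bit 3 = 1: acc = (22, 11) + (18, 12) = (19, 19)
  bit 4 = 1: acc = (19, 19) + (7, 11) = (20, 35)

25P = (20, 35)


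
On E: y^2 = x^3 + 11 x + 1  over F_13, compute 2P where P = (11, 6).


Doubling: s = (3 x1^2 + a) / (2 y1)
s = (3*11^2 + 11) / (2*6) mod 13 = 3
x3 = s^2 - 2 x1 mod 13 = 3^2 - 2*11 = 0
y3 = s (x1 - x3) - y1 mod 13 = 3 * (11 - 0) - 6 = 1

2P = (0, 1)


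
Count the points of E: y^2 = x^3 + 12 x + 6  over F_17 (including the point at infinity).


For each x in F_17, count y with y^2 = x^3 + 12 x + 6 mod 17:
  x = 1: RHS = 2, y in [6, 11]  -> 2 point(s)
  x = 2: RHS = 4, y in [2, 15]  -> 2 point(s)
  x = 3: RHS = 1, y in [1, 16]  -> 2 point(s)
  x = 4: RHS = 16, y in [4, 13]  -> 2 point(s)
  x = 5: RHS = 4, y in [2, 15]  -> 2 point(s)
  x = 7: RHS = 8, y in [5, 12]  -> 2 point(s)
  x = 8: RHS = 2, y in [6, 11]  -> 2 point(s)
  x = 10: RHS = 4, y in [2, 15]  -> 2 point(s)
  x = 12: RHS = 8, y in [5, 12]  -> 2 point(s)
  x = 13: RHS = 13, y in [8, 9]  -> 2 point(s)
  x = 15: RHS = 8, y in [5, 12]  -> 2 point(s)
Affine points: 22. Add the point at infinity: total = 23.

#E(F_17) = 23


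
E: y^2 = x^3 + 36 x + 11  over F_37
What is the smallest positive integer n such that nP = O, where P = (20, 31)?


Compute successive multiples of P until we hit O:
  1P = (20, 31)
  2P = (24, 11)
  3P = (18, 33)
  4P = (0, 23)
  5P = (29, 32)
  6P = (4, 16)
  7P = (12, 32)
  8P = (16, 24)
  ... (continuing to 41P)
  41P = O

ord(P) = 41


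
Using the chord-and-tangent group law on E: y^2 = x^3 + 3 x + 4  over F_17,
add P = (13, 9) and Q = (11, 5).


P != Q, so use the chord formula.
s = (y2 - y1) / (x2 - x1) = (13) / (15) mod 17 = 2
x3 = s^2 - x1 - x2 mod 17 = 2^2 - 13 - 11 = 14
y3 = s (x1 - x3) - y1 mod 17 = 2 * (13 - 14) - 9 = 6

P + Q = (14, 6)


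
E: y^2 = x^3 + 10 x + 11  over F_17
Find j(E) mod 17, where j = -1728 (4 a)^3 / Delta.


Delta = -16(4 a^3 + 27 b^2) mod 17 = 8
-1728 * (4 a)^3 = -1728 * (4*10)^3 mod 17 = 4
j = 4 * 8^(-1) mod 17 = 9

j = 9 (mod 17)


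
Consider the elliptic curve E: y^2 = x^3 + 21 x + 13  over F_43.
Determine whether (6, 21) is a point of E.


Check whether y^2 = x^3 + 21 x + 13 (mod 43) for (x, y) = (6, 21).
LHS: y^2 = 21^2 mod 43 = 11
RHS: x^3 + 21 x + 13 = 6^3 + 21*6 + 13 mod 43 = 11
LHS = RHS

Yes, on the curve


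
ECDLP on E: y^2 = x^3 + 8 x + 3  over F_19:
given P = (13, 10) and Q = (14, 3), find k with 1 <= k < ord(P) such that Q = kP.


Enumerate multiples of P until we hit Q = (14, 3):
  1P = (13, 10)
  2P = (16, 3)
  3P = (6, 18)
  4P = (11, 4)
  5P = (4, 17)
  6P = (8, 3)
  7P = (3, 4)
  8P = (14, 16)
  9P = (9, 14)
  10P = (17, 13)
  11P = (5, 15)
  12P = (10, 0)
  13P = (5, 4)
  14P = (17, 6)
  15P = (9, 5)
  16P = (14, 3)
Match found at i = 16.

k = 16


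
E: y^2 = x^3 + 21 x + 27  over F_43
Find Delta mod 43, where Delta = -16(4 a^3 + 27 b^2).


4 a^3 + 27 b^2 = 4*21^3 + 27*27^2 = 37044 + 19683 = 56727
Delta = -16 * (56727) = -907632
Delta mod 43 = 12

Delta = 12 (mod 43)


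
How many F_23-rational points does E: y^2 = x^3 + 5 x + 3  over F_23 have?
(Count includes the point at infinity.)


For each x in F_23, count y with y^2 = x^3 + 5 x + 3 mod 23:
  x = 0: RHS = 3, y in [7, 16]  -> 2 point(s)
  x = 1: RHS = 9, y in [3, 20]  -> 2 point(s)
  x = 4: RHS = 18, y in [8, 15]  -> 2 point(s)
  x = 7: RHS = 13, y in [6, 17]  -> 2 point(s)
  x = 8: RHS = 3, y in [7, 16]  -> 2 point(s)
  x = 9: RHS = 18, y in [8, 15]  -> 2 point(s)
  x = 10: RHS = 18, y in [8, 15]  -> 2 point(s)
  x = 11: RHS = 9, y in [3, 20]  -> 2 point(s)
  x = 15: RHS = 3, y in [7, 16]  -> 2 point(s)
  x = 16: RHS = 16, y in [4, 19]  -> 2 point(s)
  x = 21: RHS = 8, y in [10, 13]  -> 2 point(s)
Affine points: 22. Add the point at infinity: total = 23.

#E(F_23) = 23


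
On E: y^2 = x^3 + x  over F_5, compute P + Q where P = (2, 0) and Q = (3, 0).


P != Q, so use the chord formula.
s = (y2 - y1) / (x2 - x1) = (0) / (1) mod 5 = 0
x3 = s^2 - x1 - x2 mod 5 = 0^2 - 2 - 3 = 0
y3 = s (x1 - x3) - y1 mod 5 = 0 * (2 - 0) - 0 = 0

P + Q = (0, 0)


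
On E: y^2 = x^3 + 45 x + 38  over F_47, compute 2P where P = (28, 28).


Doubling: s = (3 x1^2 + a) / (2 y1)
s = (3*28^2 + 45) / (2*28) mod 47 = 0
x3 = s^2 - 2 x1 mod 47 = 0^2 - 2*28 = 38
y3 = s (x1 - x3) - y1 mod 47 = 0 * (28 - 38) - 28 = 19

2P = (38, 19)


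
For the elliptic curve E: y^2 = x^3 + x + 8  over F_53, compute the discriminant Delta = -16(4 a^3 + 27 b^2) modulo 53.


4 a^3 + 27 b^2 = 4*1^3 + 27*8^2 = 4 + 1728 = 1732
Delta = -16 * (1732) = -27712
Delta mod 53 = 7

Delta = 7 (mod 53)


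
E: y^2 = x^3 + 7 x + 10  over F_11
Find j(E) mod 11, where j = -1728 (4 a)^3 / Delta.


Delta = -16(4 a^3 + 27 b^2) mod 11 = 1
-1728 * (4 a)^3 = -1728 * (4*7)^3 mod 11 = 4
j = 4 * 1^(-1) mod 11 = 4

j = 4 (mod 11)


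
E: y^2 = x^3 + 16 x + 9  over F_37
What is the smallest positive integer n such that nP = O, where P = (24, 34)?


Compute successive multiples of P until we hit O:
  1P = (24, 34)
  2P = (1, 27)
  3P = (3, 11)
  4P = (31, 20)
  5P = (23, 1)
  6P = (6, 5)
  7P = (4, 27)
  8P = (2, 7)
  ... (continuing to 29P)
  29P = O

ord(P) = 29


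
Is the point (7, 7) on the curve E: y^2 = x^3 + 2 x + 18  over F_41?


Check whether y^2 = x^3 + 2 x + 18 (mod 41) for (x, y) = (7, 7).
LHS: y^2 = 7^2 mod 41 = 8
RHS: x^3 + 2 x + 18 = 7^3 + 2*7 + 18 mod 41 = 6
LHS != RHS

No, not on the curve


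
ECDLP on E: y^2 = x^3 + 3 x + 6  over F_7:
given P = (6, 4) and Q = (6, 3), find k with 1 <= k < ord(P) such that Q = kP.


Enumerate multiples of P until we hit Q = (6, 3):
  1P = (6, 4)
  2P = (3, 0)
  3P = (6, 3)
Match found at i = 3.

k = 3


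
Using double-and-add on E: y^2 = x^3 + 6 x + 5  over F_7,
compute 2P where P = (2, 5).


k = 2 = 10_2 (binary, LSB first: 01)
Double-and-add from P = (2, 5):
  bit 0 = 0: acc unchanged = O
  bit 1 = 1: acc = O + (4, 4) = (4, 4)

2P = (4, 4)


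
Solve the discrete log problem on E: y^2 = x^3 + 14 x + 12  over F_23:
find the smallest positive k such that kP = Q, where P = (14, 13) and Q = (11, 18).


Enumerate multiples of P until we hit Q = (11, 18):
  1P = (14, 13)
  2P = (7, 4)
  3P = (6, 17)
  4P = (9, 19)
  5P = (18, 1)
  6P = (0, 14)
  7P = (11, 18)
Match found at i = 7.

k = 7


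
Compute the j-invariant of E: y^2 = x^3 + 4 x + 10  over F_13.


Delta = -16(4 a^3 + 27 b^2) mod 13 = 11
-1728 * (4 a)^3 = -1728 * (4*4)^3 mod 13 = 1
j = 1 * 11^(-1) mod 13 = 6

j = 6 (mod 13)


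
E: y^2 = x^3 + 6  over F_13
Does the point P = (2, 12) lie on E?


Check whether y^2 = x^3 + 0 x + 6 (mod 13) for (x, y) = (2, 12).
LHS: y^2 = 12^2 mod 13 = 1
RHS: x^3 + 0 x + 6 = 2^3 + 0*2 + 6 mod 13 = 1
LHS = RHS

Yes, on the curve


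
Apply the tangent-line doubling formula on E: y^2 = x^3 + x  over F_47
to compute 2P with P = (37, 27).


Doubling: s = (3 x1^2 + a) / (2 y1)
s = (3*37^2 + 1) / (2*27) mod 47 = 43
x3 = s^2 - 2 x1 mod 47 = 43^2 - 2*37 = 36
y3 = s (x1 - x3) - y1 mod 47 = 43 * (37 - 36) - 27 = 16

2P = (36, 16)


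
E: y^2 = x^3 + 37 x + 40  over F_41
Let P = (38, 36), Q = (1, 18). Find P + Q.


P != Q, so use the chord formula.
s = (y2 - y1) / (x2 - x1) = (23) / (4) mod 41 = 16
x3 = s^2 - x1 - x2 mod 41 = 16^2 - 38 - 1 = 12
y3 = s (x1 - x3) - y1 mod 41 = 16 * (38 - 12) - 36 = 11

P + Q = (12, 11)


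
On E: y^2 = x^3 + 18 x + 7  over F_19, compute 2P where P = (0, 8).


k = 2 = 10_2 (binary, LSB first: 01)
Double-and-add from P = (0, 8):
  bit 0 = 0: acc unchanged = O
  bit 1 = 1: acc = O + (17, 18) = (17, 18)

2P = (17, 18)


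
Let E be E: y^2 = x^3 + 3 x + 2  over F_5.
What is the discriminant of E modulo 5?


4 a^3 + 27 b^2 = 4*3^3 + 27*2^2 = 108 + 108 = 216
Delta = -16 * (216) = -3456
Delta mod 5 = 4

Delta = 4 (mod 5)


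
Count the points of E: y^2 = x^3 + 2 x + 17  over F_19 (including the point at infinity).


For each x in F_19, count y with y^2 = x^3 + 2 x + 17 mod 19:
  x = 0: RHS = 17, y in [6, 13]  -> 2 point(s)
  x = 1: RHS = 1, y in [1, 18]  -> 2 point(s)
  x = 5: RHS = 0, y in [0]  -> 1 point(s)
  x = 6: RHS = 17, y in [6, 13]  -> 2 point(s)
  x = 9: RHS = 4, y in [2, 17]  -> 2 point(s)
  x = 10: RHS = 11, y in [7, 12]  -> 2 point(s)
  x = 13: RHS = 17, y in [6, 13]  -> 2 point(s)
  x = 17: RHS = 5, y in [9, 10]  -> 2 point(s)
Affine points: 15. Add the point at infinity: total = 16.

#E(F_19) = 16


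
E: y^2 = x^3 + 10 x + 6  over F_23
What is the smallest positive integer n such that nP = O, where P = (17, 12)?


Compute successive multiples of P until we hit O:
  1P = (17, 12)
  2P = (21, 22)
  3P = (20, 15)
  4P = (10, 18)
  5P = (8, 0)
  6P = (10, 5)
  7P = (20, 8)
  8P = (21, 1)
  ... (continuing to 10P)
  10P = O

ord(P) = 10


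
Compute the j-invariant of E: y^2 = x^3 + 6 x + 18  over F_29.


Delta = -16(4 a^3 + 27 b^2) mod 29 = 24
-1728 * (4 a)^3 = -1728 * (4*6)^3 mod 29 = 8
j = 8 * 24^(-1) mod 29 = 10

j = 10 (mod 29)


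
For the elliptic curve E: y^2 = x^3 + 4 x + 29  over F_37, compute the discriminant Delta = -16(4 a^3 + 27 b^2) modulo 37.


4 a^3 + 27 b^2 = 4*4^3 + 27*29^2 = 256 + 22707 = 22963
Delta = -16 * (22963) = -367408
Delta mod 37 = 2

Delta = 2 (mod 37)


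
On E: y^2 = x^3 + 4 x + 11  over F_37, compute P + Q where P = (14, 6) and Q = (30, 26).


P != Q, so use the chord formula.
s = (y2 - y1) / (x2 - x1) = (20) / (16) mod 37 = 29
x3 = s^2 - x1 - x2 mod 37 = 29^2 - 14 - 30 = 20
y3 = s (x1 - x3) - y1 mod 37 = 29 * (14 - 20) - 6 = 5

P + Q = (20, 5)


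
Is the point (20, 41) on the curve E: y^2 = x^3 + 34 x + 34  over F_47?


Check whether y^2 = x^3 + 34 x + 34 (mod 47) for (x, y) = (20, 41).
LHS: y^2 = 41^2 mod 47 = 36
RHS: x^3 + 34 x + 34 = 20^3 + 34*20 + 34 mod 47 = 19
LHS != RHS

No, not on the curve


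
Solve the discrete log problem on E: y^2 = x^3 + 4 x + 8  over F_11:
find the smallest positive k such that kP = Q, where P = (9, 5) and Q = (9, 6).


Enumerate multiples of P until we hit Q = (9, 6):
  1P = (9, 5)
  2P = (7, 7)
  3P = (7, 4)
  4P = (9, 6)
Match found at i = 4.

k = 4


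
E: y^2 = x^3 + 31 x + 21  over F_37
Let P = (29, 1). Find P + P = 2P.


Doubling: s = (3 x1^2 + a) / (2 y1)
s = (3*29^2 + 31) / (2*1) mod 37 = 19
x3 = s^2 - 2 x1 mod 37 = 19^2 - 2*29 = 7
y3 = s (x1 - x3) - y1 mod 37 = 19 * (29 - 7) - 1 = 10

2P = (7, 10)


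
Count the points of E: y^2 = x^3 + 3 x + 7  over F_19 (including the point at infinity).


For each x in F_19, count y with y^2 = x^3 + 3 x + 7 mod 19:
  x = 0: RHS = 7, y in [8, 11]  -> 2 point(s)
  x = 1: RHS = 11, y in [7, 12]  -> 2 point(s)
  x = 3: RHS = 5, y in [9, 10]  -> 2 point(s)
  x = 4: RHS = 7, y in [8, 11]  -> 2 point(s)
  x = 8: RHS = 11, y in [7, 12]  -> 2 point(s)
  x = 10: RHS = 11, y in [7, 12]  -> 2 point(s)
  x = 12: RHS = 4, y in [2, 17]  -> 2 point(s)
  x = 13: RHS = 1, y in [1, 18]  -> 2 point(s)
  x = 14: RHS = 0, y in [0]  -> 1 point(s)
  x = 15: RHS = 7, y in [8, 11]  -> 2 point(s)
  x = 16: RHS = 9, y in [3, 16]  -> 2 point(s)
Affine points: 21. Add the point at infinity: total = 22.

#E(F_19) = 22


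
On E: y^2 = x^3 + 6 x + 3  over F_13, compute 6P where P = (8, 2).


k = 6 = 110_2 (binary, LSB first: 011)
Double-and-add from P = (8, 2):
  bit 0 = 0: acc unchanged = O
  bit 1 = 1: acc = O + (0, 4) = (0, 4)
  bit 2 = 1: acc = (0, 4) + (3, 10) = (1, 7)

6P = (1, 7)


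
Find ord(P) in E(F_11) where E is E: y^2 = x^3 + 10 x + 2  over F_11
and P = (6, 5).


Compute successive multiples of P until we hit O:
  1P = (6, 5)
  2P = (8, 0)
  3P = (6, 6)
  4P = O

ord(P) = 4


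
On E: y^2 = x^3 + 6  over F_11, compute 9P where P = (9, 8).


k = 9 = 1001_2 (binary, LSB first: 1001)
Double-and-add from P = (9, 8):
  bit 0 = 1: acc = O + (9, 8) = (9, 8)
  bit 1 = 0: acc unchanged = (9, 8)
  bit 2 = 0: acc unchanged = (9, 8)
  bit 3 = 1: acc = (9, 8) + (4, 2) = (10, 4)

9P = (10, 4)


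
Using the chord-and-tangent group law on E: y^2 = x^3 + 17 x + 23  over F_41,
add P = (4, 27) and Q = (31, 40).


P != Q, so use the chord formula.
s = (y2 - y1) / (x2 - x1) = (13) / (27) mod 41 = 2
x3 = s^2 - x1 - x2 mod 41 = 2^2 - 4 - 31 = 10
y3 = s (x1 - x3) - y1 mod 41 = 2 * (4 - 10) - 27 = 2

P + Q = (10, 2)


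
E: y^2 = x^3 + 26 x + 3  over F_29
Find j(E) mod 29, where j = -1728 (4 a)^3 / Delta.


Delta = -16(4 a^3 + 27 b^2) mod 29 = 15
-1728 * (4 a)^3 = -1728 * (4*26)^3 mod 29 = 28
j = 28 * 15^(-1) mod 29 = 27

j = 27 (mod 29)


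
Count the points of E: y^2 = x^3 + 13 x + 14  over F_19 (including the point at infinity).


For each x in F_19, count y with y^2 = x^3 + 13 x + 14 mod 19:
  x = 1: RHS = 9, y in [3, 16]  -> 2 point(s)
  x = 3: RHS = 4, y in [2, 17]  -> 2 point(s)
  x = 4: RHS = 16, y in [4, 15]  -> 2 point(s)
  x = 6: RHS = 4, y in [2, 17]  -> 2 point(s)
  x = 7: RHS = 11, y in [7, 12]  -> 2 point(s)
  x = 9: RHS = 5, y in [9, 10]  -> 2 point(s)
  x = 10: RHS = 4, y in [2, 17]  -> 2 point(s)
  x = 11: RHS = 6, y in [5, 14]  -> 2 point(s)
  x = 12: RHS = 17, y in [6, 13]  -> 2 point(s)
  x = 13: RHS = 5, y in [9, 10]  -> 2 point(s)
  x = 16: RHS = 5, y in [9, 10]  -> 2 point(s)
  x = 18: RHS = 0, y in [0]  -> 1 point(s)
Affine points: 23. Add the point at infinity: total = 24.

#E(F_19) = 24


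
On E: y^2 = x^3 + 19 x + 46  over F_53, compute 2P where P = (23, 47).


Doubling: s = (3 x1^2 + a) / (2 y1)
s = (3*23^2 + 19) / (2*47) mod 53 = 34
x3 = s^2 - 2 x1 mod 53 = 34^2 - 2*23 = 50
y3 = s (x1 - x3) - y1 mod 53 = 34 * (23 - 50) - 47 = 42

2P = (50, 42)


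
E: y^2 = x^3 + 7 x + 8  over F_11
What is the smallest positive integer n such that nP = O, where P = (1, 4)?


Compute successive multiples of P until we hit O:
  1P = (1, 4)
  2P = (3, 10)
  3P = (5, 6)
  4P = (8, 9)
  5P = (7, 9)
  6P = (4, 10)
  7P = (10, 0)
  8P = (4, 1)
  ... (continuing to 14P)
  14P = O

ord(P) = 14


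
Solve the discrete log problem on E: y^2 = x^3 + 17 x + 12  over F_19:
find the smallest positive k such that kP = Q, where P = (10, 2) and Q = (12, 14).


Enumerate multiples of P until we hit Q = (12, 14):
  1P = (10, 2)
  2P = (6, 11)
  3P = (14, 7)
  4P = (12, 5)
  5P = (4, 7)
  6P = (2, 4)
  7P = (13, 13)
  8P = (1, 12)
  9P = (9, 18)
  10P = (9, 1)
  11P = (1, 7)
  12P = (13, 6)
  13P = (2, 15)
  14P = (4, 12)
  15P = (12, 14)
Match found at i = 15.

k = 15


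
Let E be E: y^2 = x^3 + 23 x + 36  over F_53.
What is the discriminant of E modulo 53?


4 a^3 + 27 b^2 = 4*23^3 + 27*36^2 = 48668 + 34992 = 83660
Delta = -16 * (83660) = -1338560
Delta mod 53 = 8

Delta = 8 (mod 53)


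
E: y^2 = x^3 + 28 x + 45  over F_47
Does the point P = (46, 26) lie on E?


Check whether y^2 = x^3 + 28 x + 45 (mod 47) for (x, y) = (46, 26).
LHS: y^2 = 26^2 mod 47 = 18
RHS: x^3 + 28 x + 45 = 46^3 + 28*46 + 45 mod 47 = 16
LHS != RHS

No, not on the curve


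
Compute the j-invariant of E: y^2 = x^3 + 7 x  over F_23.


Delta = -16(4 a^3 + 27 b^2) mod 23 = 13
-1728 * (4 a)^3 = -1728 * (4*7)^3 mod 23 = 16
j = 16 * 13^(-1) mod 23 = 3

j = 3 (mod 23)


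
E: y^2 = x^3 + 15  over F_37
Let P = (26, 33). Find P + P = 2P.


Doubling: s = (3 x1^2 + a) / (2 y1)
s = (3*26^2 + 0) / (2*33) mod 37 = 24
x3 = s^2 - 2 x1 mod 37 = 24^2 - 2*26 = 6
y3 = s (x1 - x3) - y1 mod 37 = 24 * (26 - 6) - 33 = 3

2P = (6, 3)


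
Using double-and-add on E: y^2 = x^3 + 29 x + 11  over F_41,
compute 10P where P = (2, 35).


k = 10 = 1010_2 (binary, LSB first: 0101)
Double-and-add from P = (2, 35):
  bit 0 = 0: acc unchanged = O
  bit 1 = 1: acc = O + (37, 6) = (37, 6)
  bit 2 = 0: acc unchanged = (37, 6)
  bit 3 = 1: acc = (37, 6) + (17, 28) = (37, 35)

10P = (37, 35)


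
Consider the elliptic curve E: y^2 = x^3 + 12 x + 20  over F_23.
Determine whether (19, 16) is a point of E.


Check whether y^2 = x^3 + 12 x + 20 (mod 23) for (x, y) = (19, 16).
LHS: y^2 = 16^2 mod 23 = 3
RHS: x^3 + 12 x + 20 = 19^3 + 12*19 + 20 mod 23 = 0
LHS != RHS

No, not on the curve


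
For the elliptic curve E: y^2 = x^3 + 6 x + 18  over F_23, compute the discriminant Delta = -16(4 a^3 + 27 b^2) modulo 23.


4 a^3 + 27 b^2 = 4*6^3 + 27*18^2 = 864 + 8748 = 9612
Delta = -16 * (9612) = -153792
Delta mod 23 = 9

Delta = 9 (mod 23)


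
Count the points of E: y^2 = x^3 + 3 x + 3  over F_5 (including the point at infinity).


For each x in F_5, count y with y^2 = x^3 + 3 x + 3 mod 5:
  x = 3: RHS = 4, y in [2, 3]  -> 2 point(s)
  x = 4: RHS = 4, y in [2, 3]  -> 2 point(s)
Affine points: 4. Add the point at infinity: total = 5.

#E(F_5) = 5


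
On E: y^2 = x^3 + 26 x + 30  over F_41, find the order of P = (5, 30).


Compute successive multiples of P until we hit O:
  1P = (5, 30)
  2P = (32, 25)
  3P = (24, 13)
  4P = (22, 37)
  5P = (18, 37)
  6P = (36, 29)
  7P = (16, 14)
  8P = (15, 33)
  ... (continuing to 36P)
  36P = O

ord(P) = 36


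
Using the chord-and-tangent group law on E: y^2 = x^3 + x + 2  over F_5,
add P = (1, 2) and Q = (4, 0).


P != Q, so use the chord formula.
s = (y2 - y1) / (x2 - x1) = (3) / (3) mod 5 = 1
x3 = s^2 - x1 - x2 mod 5 = 1^2 - 1 - 4 = 1
y3 = s (x1 - x3) - y1 mod 5 = 1 * (1 - 1) - 2 = 3

P + Q = (1, 3)


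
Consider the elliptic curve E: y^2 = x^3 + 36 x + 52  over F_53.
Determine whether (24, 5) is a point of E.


Check whether y^2 = x^3 + 36 x + 52 (mod 53) for (x, y) = (24, 5).
LHS: y^2 = 5^2 mod 53 = 25
RHS: x^3 + 36 x + 52 = 24^3 + 36*24 + 52 mod 53 = 6
LHS != RHS

No, not on the curve


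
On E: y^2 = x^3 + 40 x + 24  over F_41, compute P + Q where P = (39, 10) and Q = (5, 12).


P != Q, so use the chord formula.
s = (y2 - y1) / (x2 - x1) = (2) / (7) mod 41 = 12
x3 = s^2 - x1 - x2 mod 41 = 12^2 - 39 - 5 = 18
y3 = s (x1 - x3) - y1 mod 41 = 12 * (39 - 18) - 10 = 37

P + Q = (18, 37)


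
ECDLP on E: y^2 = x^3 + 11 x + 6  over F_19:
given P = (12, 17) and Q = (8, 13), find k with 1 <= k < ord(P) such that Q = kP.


Enumerate multiples of P until we hit Q = (8, 13):
  1P = (12, 17)
  2P = (2, 6)
  3P = (14, 15)
  4P = (13, 3)
  5P = (0, 5)
  6P = (8, 6)
  7P = (3, 3)
  8P = (9, 13)
  9P = (4, 0)
  10P = (9, 6)
  11P = (3, 16)
  12P = (8, 13)
Match found at i = 12.

k = 12


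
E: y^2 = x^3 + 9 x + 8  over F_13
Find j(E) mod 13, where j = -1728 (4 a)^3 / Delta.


Delta = -16(4 a^3 + 27 b^2) mod 13 = 4
-1728 * (4 a)^3 = -1728 * (4*9)^3 mod 13 = 12
j = 12 * 4^(-1) mod 13 = 3

j = 3 (mod 13)


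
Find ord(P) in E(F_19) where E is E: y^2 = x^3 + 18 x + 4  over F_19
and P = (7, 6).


Compute successive multiples of P until we hit O:
  1P = (7, 6)
  2P = (10, 5)
  3P = (0, 17)
  4P = (4, 11)
  5P = (15, 1)
  6P = (6, 10)
  7P = (3, 16)
  8P = (1, 17)
  ... (continuing to 23P)
  23P = O

ord(P) = 23


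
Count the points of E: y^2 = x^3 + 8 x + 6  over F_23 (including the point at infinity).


For each x in F_23, count y with y^2 = x^3 + 8 x + 6 mod 23:
  x = 0: RHS = 6, y in [11, 12]  -> 2 point(s)
  x = 9: RHS = 2, y in [5, 18]  -> 2 point(s)
  x = 12: RHS = 13, y in [6, 17]  -> 2 point(s)
  x = 17: RHS = 18, y in [8, 15]  -> 2 point(s)
  x = 18: RHS = 2, y in [5, 18]  -> 2 point(s)
  x = 19: RHS = 2, y in [5, 18]  -> 2 point(s)
  x = 20: RHS = 1, y in [1, 22]  -> 2 point(s)
Affine points: 14. Add the point at infinity: total = 15.

#E(F_23) = 15


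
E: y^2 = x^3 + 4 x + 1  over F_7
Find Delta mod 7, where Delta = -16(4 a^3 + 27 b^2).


4 a^3 + 27 b^2 = 4*4^3 + 27*1^2 = 256 + 27 = 283
Delta = -16 * (283) = -4528
Delta mod 7 = 1

Delta = 1 (mod 7)


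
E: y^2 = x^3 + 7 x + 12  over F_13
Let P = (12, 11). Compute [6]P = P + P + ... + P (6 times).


k = 6 = 110_2 (binary, LSB first: 011)
Double-and-add from P = (12, 11):
  bit 0 = 0: acc unchanged = O
  bit 1 = 1: acc = O + (5, 4) = (5, 4)
  bit 2 = 1: acc = (5, 4) + (0, 5) = (7, 12)

6P = (7, 12)


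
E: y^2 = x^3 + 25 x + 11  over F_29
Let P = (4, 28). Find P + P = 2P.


Doubling: s = (3 x1^2 + a) / (2 y1)
s = (3*4^2 + 25) / (2*28) mod 29 = 7
x3 = s^2 - 2 x1 mod 29 = 7^2 - 2*4 = 12
y3 = s (x1 - x3) - y1 mod 29 = 7 * (4 - 12) - 28 = 3

2P = (12, 3)
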